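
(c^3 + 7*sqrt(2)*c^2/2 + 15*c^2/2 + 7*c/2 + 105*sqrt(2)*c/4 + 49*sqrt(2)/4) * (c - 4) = c^4 + 7*c^3/2 + 7*sqrt(2)*c^3/2 - 53*c^2/2 + 49*sqrt(2)*c^2/4 - 371*sqrt(2)*c/4 - 14*c - 49*sqrt(2)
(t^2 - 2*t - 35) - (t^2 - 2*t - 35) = 0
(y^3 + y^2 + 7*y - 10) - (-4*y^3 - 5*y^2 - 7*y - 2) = 5*y^3 + 6*y^2 + 14*y - 8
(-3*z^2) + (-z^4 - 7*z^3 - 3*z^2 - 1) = -z^4 - 7*z^3 - 6*z^2 - 1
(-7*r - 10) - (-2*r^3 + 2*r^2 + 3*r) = 2*r^3 - 2*r^2 - 10*r - 10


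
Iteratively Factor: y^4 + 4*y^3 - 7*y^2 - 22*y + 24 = (y + 3)*(y^3 + y^2 - 10*y + 8) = (y + 3)*(y + 4)*(y^2 - 3*y + 2) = (y - 1)*(y + 3)*(y + 4)*(y - 2)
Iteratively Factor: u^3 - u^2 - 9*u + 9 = (u - 3)*(u^2 + 2*u - 3) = (u - 3)*(u + 3)*(u - 1)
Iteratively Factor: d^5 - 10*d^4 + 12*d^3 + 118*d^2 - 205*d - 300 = (d - 4)*(d^4 - 6*d^3 - 12*d^2 + 70*d + 75) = (d - 4)*(d + 3)*(d^3 - 9*d^2 + 15*d + 25) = (d - 5)*(d - 4)*(d + 3)*(d^2 - 4*d - 5) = (d - 5)^2*(d - 4)*(d + 3)*(d + 1)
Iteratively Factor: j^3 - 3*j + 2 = (j + 2)*(j^2 - 2*j + 1) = (j - 1)*(j + 2)*(j - 1)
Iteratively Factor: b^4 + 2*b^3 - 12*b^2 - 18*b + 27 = (b + 3)*(b^3 - b^2 - 9*b + 9) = (b + 3)^2*(b^2 - 4*b + 3) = (b - 3)*(b + 3)^2*(b - 1)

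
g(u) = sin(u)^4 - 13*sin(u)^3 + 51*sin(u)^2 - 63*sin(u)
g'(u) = 4*sin(u)^3*cos(u) - 39*sin(u)^2*cos(u) + 102*sin(u)*cos(u) - 63*cos(u)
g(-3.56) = -18.02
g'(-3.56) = 25.34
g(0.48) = -19.45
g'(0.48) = -21.13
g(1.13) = -24.21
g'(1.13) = 0.13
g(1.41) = -24.05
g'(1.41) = 0.57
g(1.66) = -24.02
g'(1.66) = -0.34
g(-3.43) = -14.09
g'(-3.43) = 35.52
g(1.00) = -24.15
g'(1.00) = -1.30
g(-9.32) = 7.16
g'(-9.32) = 73.69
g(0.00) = 0.00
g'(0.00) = -63.00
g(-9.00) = 35.56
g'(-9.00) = 101.99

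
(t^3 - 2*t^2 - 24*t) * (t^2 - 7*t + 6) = t^5 - 9*t^4 - 4*t^3 + 156*t^2 - 144*t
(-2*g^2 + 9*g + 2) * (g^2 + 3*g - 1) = -2*g^4 + 3*g^3 + 31*g^2 - 3*g - 2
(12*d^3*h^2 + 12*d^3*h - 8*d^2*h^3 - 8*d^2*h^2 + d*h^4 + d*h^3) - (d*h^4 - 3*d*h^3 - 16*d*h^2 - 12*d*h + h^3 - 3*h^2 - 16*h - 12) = 12*d^3*h^2 + 12*d^3*h - 8*d^2*h^3 - 8*d^2*h^2 + 4*d*h^3 + 16*d*h^2 + 12*d*h - h^3 + 3*h^2 + 16*h + 12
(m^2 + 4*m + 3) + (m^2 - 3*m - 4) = 2*m^2 + m - 1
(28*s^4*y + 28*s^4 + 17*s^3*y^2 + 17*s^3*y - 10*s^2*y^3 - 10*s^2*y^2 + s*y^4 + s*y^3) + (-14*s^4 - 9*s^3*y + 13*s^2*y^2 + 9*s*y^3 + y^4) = 28*s^4*y + 14*s^4 + 17*s^3*y^2 + 8*s^3*y - 10*s^2*y^3 + 3*s^2*y^2 + s*y^4 + 10*s*y^3 + y^4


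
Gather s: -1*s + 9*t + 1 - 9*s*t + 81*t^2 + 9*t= s*(-9*t - 1) + 81*t^2 + 18*t + 1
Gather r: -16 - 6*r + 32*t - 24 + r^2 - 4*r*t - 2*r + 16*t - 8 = r^2 + r*(-4*t - 8) + 48*t - 48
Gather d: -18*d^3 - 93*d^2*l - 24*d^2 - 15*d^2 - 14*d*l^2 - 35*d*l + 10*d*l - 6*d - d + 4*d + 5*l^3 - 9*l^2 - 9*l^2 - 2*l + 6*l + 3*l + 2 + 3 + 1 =-18*d^3 + d^2*(-93*l - 39) + d*(-14*l^2 - 25*l - 3) + 5*l^3 - 18*l^2 + 7*l + 6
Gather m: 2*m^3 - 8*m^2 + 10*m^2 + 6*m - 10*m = 2*m^3 + 2*m^2 - 4*m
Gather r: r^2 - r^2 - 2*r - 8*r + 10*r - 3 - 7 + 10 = 0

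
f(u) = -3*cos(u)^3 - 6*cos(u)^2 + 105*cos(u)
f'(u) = 9*sin(u)*cos(u)^2 + 12*sin(u)*cos(u) - 105*sin(u)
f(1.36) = 21.68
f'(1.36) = -99.84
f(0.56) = 82.83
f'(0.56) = -46.94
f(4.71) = -0.25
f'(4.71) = 105.03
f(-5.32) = 57.43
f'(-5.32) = -78.17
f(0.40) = 89.28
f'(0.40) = -33.61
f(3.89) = -78.98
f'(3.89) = 74.14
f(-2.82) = -102.46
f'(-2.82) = 34.23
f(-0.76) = 71.81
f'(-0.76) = 63.09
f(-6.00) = 92.63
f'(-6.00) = -23.80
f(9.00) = -98.38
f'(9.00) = -44.70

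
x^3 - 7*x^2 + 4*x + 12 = (x - 6)*(x - 2)*(x + 1)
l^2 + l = l*(l + 1)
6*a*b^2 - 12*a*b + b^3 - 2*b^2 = b*(6*a + b)*(b - 2)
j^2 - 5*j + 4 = (j - 4)*(j - 1)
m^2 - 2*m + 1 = (m - 1)^2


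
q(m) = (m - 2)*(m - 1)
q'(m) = 2*m - 3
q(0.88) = 0.13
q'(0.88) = -1.24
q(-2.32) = 14.34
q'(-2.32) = -7.64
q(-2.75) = 17.81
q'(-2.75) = -8.50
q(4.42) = 8.28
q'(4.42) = 5.84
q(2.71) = 1.21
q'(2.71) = 2.42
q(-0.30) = 2.99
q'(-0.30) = -3.60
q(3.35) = 3.17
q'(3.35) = 3.70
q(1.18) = -0.15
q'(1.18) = -0.64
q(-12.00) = 182.00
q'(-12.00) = -27.00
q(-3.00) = 20.00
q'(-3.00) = -9.00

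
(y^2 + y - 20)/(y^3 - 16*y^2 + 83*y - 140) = (y + 5)/(y^2 - 12*y + 35)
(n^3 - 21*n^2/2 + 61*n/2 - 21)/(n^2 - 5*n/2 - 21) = (2*n^2 - 9*n + 7)/(2*n + 7)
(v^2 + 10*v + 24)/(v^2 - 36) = (v + 4)/(v - 6)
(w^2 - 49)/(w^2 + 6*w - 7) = (w - 7)/(w - 1)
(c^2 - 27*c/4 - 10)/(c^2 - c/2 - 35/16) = 4*(c - 8)/(4*c - 7)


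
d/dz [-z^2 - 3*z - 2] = -2*z - 3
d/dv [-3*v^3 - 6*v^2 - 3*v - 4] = -9*v^2 - 12*v - 3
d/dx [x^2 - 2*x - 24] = 2*x - 2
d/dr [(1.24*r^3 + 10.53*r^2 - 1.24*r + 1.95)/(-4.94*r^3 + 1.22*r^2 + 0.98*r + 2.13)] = (53.531*r^4 - 9.8208*r^3 + 48.6548*r^2 + 40.0998*r - 4.5522)/(24.4036*r^6 - 12.0536*r^5 - 8.194*r^4 - 18.6532*r^3 + 6.1576*r^2 + 4.1748*r + 4.5369)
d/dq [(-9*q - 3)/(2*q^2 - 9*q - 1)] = 6*(3*q^2 + 2*q - 3)/(4*q^4 - 36*q^3 + 77*q^2 + 18*q + 1)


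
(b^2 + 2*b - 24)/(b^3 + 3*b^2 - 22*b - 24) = 1/(b + 1)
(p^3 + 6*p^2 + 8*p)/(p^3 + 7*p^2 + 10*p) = (p + 4)/(p + 5)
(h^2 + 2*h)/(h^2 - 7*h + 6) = h*(h + 2)/(h^2 - 7*h + 6)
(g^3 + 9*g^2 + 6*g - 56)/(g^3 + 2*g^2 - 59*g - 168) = (g^2 + 2*g - 8)/(g^2 - 5*g - 24)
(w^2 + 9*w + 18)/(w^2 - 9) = (w + 6)/(w - 3)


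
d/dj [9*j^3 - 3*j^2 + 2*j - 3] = 27*j^2 - 6*j + 2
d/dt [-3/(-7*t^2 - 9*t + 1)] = 3*(-14*t - 9)/(7*t^2 + 9*t - 1)^2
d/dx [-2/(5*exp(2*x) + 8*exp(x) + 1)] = (20*exp(x) + 16)*exp(x)/(5*exp(2*x) + 8*exp(x) + 1)^2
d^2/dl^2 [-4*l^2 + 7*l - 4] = -8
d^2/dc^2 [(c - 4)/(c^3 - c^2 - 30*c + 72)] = 6*(c^2 + 3*c + 9)/(c^6 + 9*c^5 - 27*c^4 - 297*c^3 + 486*c^2 + 2916*c - 5832)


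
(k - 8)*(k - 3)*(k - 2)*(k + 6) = k^4 - 7*k^3 - 32*k^2 + 228*k - 288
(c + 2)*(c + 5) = c^2 + 7*c + 10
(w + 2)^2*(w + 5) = w^3 + 9*w^2 + 24*w + 20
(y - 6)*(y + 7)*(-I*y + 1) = -I*y^3 + y^2 - I*y^2 + y + 42*I*y - 42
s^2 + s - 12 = (s - 3)*(s + 4)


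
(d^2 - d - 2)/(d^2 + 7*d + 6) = (d - 2)/(d + 6)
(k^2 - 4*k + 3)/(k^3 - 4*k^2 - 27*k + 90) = (k - 1)/(k^2 - k - 30)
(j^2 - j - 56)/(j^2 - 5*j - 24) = (j + 7)/(j + 3)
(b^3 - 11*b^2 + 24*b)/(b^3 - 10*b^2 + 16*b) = (b - 3)/(b - 2)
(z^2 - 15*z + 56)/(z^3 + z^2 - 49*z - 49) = (z - 8)/(z^2 + 8*z + 7)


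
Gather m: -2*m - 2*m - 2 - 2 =-4*m - 4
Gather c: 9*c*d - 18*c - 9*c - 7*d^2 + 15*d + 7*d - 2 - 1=c*(9*d - 27) - 7*d^2 + 22*d - 3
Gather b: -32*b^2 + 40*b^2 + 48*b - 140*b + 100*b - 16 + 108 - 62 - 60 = 8*b^2 + 8*b - 30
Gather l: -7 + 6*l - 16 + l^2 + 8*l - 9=l^2 + 14*l - 32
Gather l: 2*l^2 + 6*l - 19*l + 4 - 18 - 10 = 2*l^2 - 13*l - 24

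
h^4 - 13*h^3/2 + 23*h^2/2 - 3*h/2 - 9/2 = (h - 3)^2*(h - 1)*(h + 1/2)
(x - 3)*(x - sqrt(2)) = x^2 - 3*x - sqrt(2)*x + 3*sqrt(2)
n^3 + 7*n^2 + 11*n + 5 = (n + 1)^2*(n + 5)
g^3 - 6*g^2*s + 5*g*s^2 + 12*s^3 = (g - 4*s)*(g - 3*s)*(g + s)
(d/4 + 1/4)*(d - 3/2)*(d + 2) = d^3/4 + 3*d^2/8 - 5*d/8 - 3/4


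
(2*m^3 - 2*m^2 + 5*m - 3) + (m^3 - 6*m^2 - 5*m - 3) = 3*m^3 - 8*m^2 - 6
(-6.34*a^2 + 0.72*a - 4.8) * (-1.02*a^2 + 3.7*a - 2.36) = 6.4668*a^4 - 24.1924*a^3 + 22.5224*a^2 - 19.4592*a + 11.328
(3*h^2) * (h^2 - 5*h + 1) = 3*h^4 - 15*h^3 + 3*h^2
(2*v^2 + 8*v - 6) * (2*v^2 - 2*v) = 4*v^4 + 12*v^3 - 28*v^2 + 12*v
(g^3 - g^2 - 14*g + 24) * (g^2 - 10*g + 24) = g^5 - 11*g^4 + 20*g^3 + 140*g^2 - 576*g + 576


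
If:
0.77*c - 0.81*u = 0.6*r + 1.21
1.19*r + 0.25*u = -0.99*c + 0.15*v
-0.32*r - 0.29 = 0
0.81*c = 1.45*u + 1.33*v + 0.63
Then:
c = 1.04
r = -0.91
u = 0.17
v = -0.02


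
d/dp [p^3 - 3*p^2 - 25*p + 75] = 3*p^2 - 6*p - 25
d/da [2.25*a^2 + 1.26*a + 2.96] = 4.5*a + 1.26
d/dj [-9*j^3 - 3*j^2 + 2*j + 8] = -27*j^2 - 6*j + 2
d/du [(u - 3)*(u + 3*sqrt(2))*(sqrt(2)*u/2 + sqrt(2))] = 3*sqrt(2)*u^2/2 - sqrt(2)*u + 6*u - 3*sqrt(2) - 3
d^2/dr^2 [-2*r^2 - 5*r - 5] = -4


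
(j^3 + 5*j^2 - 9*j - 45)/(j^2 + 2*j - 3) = (j^2 + 2*j - 15)/(j - 1)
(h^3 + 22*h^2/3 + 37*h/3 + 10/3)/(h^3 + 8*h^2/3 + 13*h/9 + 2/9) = 3*(h + 5)/(3*h + 1)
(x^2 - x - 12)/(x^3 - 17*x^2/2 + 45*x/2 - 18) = 2*(x + 3)/(2*x^2 - 9*x + 9)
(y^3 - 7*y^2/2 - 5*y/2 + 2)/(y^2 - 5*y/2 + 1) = (y^2 - 3*y - 4)/(y - 2)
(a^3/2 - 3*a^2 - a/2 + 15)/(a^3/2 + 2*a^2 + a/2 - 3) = (a^2 - 8*a + 15)/(a^2 + 2*a - 3)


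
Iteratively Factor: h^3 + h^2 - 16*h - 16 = (h + 1)*(h^2 - 16) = (h - 4)*(h + 1)*(h + 4)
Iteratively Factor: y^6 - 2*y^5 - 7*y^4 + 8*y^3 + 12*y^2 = (y)*(y^5 - 2*y^4 - 7*y^3 + 8*y^2 + 12*y) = y*(y - 2)*(y^4 - 7*y^2 - 6*y) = y*(y - 2)*(y + 2)*(y^3 - 2*y^2 - 3*y) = y*(y - 3)*(y - 2)*(y + 2)*(y^2 + y) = y*(y - 3)*(y - 2)*(y + 1)*(y + 2)*(y)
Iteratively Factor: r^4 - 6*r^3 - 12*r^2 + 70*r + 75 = (r - 5)*(r^3 - r^2 - 17*r - 15) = (r - 5)*(r + 1)*(r^2 - 2*r - 15) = (r - 5)*(r + 1)*(r + 3)*(r - 5)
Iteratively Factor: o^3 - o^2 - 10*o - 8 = (o - 4)*(o^2 + 3*o + 2) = (o - 4)*(o + 1)*(o + 2)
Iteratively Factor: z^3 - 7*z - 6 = (z - 3)*(z^2 + 3*z + 2) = (z - 3)*(z + 2)*(z + 1)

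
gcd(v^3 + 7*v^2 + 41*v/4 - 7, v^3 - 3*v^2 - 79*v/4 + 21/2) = v^2 + 3*v - 7/4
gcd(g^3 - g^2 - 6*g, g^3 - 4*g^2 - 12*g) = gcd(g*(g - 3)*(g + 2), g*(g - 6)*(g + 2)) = g^2 + 2*g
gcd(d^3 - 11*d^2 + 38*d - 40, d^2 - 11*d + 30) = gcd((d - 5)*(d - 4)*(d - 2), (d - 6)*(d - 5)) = d - 5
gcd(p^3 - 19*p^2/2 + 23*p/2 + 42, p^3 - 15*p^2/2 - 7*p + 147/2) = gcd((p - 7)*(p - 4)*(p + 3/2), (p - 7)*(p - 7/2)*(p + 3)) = p - 7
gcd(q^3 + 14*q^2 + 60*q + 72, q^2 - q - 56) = 1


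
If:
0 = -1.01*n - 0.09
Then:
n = -0.09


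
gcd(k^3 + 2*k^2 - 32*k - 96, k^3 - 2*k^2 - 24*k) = k^2 - 2*k - 24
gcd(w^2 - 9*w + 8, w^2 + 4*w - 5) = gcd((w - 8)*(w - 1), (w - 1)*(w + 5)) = w - 1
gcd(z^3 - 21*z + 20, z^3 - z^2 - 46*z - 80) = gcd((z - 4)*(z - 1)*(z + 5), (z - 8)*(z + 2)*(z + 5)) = z + 5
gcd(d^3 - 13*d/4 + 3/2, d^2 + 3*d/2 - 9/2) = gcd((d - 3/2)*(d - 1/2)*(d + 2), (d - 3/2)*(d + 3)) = d - 3/2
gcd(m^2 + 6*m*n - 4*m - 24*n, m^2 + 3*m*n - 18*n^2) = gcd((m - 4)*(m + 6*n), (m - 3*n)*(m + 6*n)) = m + 6*n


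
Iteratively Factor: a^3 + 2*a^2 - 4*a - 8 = (a - 2)*(a^2 + 4*a + 4) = (a - 2)*(a + 2)*(a + 2)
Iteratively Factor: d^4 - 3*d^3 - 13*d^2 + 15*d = (d - 1)*(d^3 - 2*d^2 - 15*d) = (d - 5)*(d - 1)*(d^2 + 3*d) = d*(d - 5)*(d - 1)*(d + 3)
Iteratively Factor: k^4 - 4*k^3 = (k)*(k^3 - 4*k^2) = k^2*(k^2 - 4*k) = k^2*(k - 4)*(k)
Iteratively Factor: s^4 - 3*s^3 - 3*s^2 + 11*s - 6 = (s - 3)*(s^3 - 3*s + 2) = (s - 3)*(s - 1)*(s^2 + s - 2) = (s - 3)*(s - 1)*(s + 2)*(s - 1)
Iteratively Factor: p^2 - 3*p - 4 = (p + 1)*(p - 4)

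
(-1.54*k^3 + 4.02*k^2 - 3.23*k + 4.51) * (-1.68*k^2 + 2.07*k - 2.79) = 2.5872*k^5 - 9.9414*k^4 + 18.0444*k^3 - 25.4787*k^2 + 18.3474*k - 12.5829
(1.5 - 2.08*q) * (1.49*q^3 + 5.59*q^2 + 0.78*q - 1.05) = -3.0992*q^4 - 9.3922*q^3 + 6.7626*q^2 + 3.354*q - 1.575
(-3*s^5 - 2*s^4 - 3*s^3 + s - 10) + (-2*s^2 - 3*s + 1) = -3*s^5 - 2*s^4 - 3*s^3 - 2*s^2 - 2*s - 9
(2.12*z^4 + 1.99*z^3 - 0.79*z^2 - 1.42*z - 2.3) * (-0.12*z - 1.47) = -0.2544*z^5 - 3.3552*z^4 - 2.8305*z^3 + 1.3317*z^2 + 2.3634*z + 3.381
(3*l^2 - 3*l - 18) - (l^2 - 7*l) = 2*l^2 + 4*l - 18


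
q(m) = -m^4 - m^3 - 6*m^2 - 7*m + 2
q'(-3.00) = 110.00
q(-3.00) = -85.00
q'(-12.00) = 6617.00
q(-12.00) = -19786.00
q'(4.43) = -466.79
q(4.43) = -618.83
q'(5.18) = -705.62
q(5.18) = -1054.22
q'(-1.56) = 19.60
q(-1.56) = -3.81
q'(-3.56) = 178.17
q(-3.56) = -164.62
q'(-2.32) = 54.64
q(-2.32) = -30.54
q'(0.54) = -14.98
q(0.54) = -3.77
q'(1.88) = -66.74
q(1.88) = -51.50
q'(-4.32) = 311.34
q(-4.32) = -347.40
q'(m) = -4*m^3 - 3*m^2 - 12*m - 7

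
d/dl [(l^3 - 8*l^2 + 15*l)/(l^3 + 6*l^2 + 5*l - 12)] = 2*(7*l^4 - 10*l^3 - 83*l^2 + 96*l - 90)/(l^6 + 12*l^5 + 46*l^4 + 36*l^3 - 119*l^2 - 120*l + 144)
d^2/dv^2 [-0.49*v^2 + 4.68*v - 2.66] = -0.980000000000000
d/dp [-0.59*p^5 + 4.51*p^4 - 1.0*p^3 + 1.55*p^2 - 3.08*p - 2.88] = -2.95*p^4 + 18.04*p^3 - 3.0*p^2 + 3.1*p - 3.08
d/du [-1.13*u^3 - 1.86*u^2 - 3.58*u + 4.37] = -3.39*u^2 - 3.72*u - 3.58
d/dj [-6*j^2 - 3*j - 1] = -12*j - 3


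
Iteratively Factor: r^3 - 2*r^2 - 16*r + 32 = (r - 4)*(r^2 + 2*r - 8) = (r - 4)*(r + 4)*(r - 2)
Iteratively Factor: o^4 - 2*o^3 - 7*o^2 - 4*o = (o + 1)*(o^3 - 3*o^2 - 4*o) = o*(o + 1)*(o^2 - 3*o - 4) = o*(o - 4)*(o + 1)*(o + 1)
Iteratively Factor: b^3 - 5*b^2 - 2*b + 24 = (b - 3)*(b^2 - 2*b - 8) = (b - 3)*(b + 2)*(b - 4)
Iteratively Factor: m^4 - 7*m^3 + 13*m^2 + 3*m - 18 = (m - 3)*(m^3 - 4*m^2 + m + 6) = (m - 3)^2*(m^2 - m - 2) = (m - 3)^2*(m + 1)*(m - 2)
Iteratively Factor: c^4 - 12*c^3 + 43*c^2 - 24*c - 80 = (c - 4)*(c^3 - 8*c^2 + 11*c + 20) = (c - 4)*(c + 1)*(c^2 - 9*c + 20) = (c - 5)*(c - 4)*(c + 1)*(c - 4)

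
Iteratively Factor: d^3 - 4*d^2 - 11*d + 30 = (d - 2)*(d^2 - 2*d - 15) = (d - 5)*(d - 2)*(d + 3)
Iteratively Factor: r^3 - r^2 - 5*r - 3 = (r - 3)*(r^2 + 2*r + 1) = (r - 3)*(r + 1)*(r + 1)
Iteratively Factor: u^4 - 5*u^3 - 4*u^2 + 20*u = (u - 2)*(u^3 - 3*u^2 - 10*u) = (u - 5)*(u - 2)*(u^2 + 2*u) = (u - 5)*(u - 2)*(u + 2)*(u)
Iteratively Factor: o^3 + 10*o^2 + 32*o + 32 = (o + 4)*(o^2 + 6*o + 8) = (o + 4)^2*(o + 2)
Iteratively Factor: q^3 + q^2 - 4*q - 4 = (q + 1)*(q^2 - 4) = (q + 1)*(q + 2)*(q - 2)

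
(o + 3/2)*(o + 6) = o^2 + 15*o/2 + 9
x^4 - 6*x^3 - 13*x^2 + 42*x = x*(x - 7)*(x - 2)*(x + 3)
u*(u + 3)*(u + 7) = u^3 + 10*u^2 + 21*u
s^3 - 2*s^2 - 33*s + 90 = (s - 5)*(s - 3)*(s + 6)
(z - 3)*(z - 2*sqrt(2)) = z^2 - 3*z - 2*sqrt(2)*z + 6*sqrt(2)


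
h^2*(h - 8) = h^3 - 8*h^2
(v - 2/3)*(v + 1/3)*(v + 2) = v^3 + 5*v^2/3 - 8*v/9 - 4/9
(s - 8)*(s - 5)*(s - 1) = s^3 - 14*s^2 + 53*s - 40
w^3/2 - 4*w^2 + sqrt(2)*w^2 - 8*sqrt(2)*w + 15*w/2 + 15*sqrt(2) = (w/2 + sqrt(2))*(w - 5)*(w - 3)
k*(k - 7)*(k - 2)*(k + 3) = k^4 - 6*k^3 - 13*k^2 + 42*k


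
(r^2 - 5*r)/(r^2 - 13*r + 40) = r/(r - 8)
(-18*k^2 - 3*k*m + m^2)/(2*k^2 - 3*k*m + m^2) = (-18*k^2 - 3*k*m + m^2)/(2*k^2 - 3*k*m + m^2)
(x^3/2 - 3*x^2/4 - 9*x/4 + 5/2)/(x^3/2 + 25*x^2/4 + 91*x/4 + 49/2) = (2*x^2 - 7*x + 5)/(2*x^2 + 21*x + 49)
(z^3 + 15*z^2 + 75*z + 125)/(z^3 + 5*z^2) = 1 + 10/z + 25/z^2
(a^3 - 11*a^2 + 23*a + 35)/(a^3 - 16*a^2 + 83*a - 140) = (a + 1)/(a - 4)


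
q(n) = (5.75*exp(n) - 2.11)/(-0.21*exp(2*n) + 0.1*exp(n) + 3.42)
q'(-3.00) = 0.08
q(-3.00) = -0.53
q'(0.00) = 1.84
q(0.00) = 1.10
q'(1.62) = 113.16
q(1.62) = -18.75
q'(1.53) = 538.26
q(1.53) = -40.95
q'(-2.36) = 0.16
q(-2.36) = -0.46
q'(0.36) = 3.08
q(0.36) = 1.96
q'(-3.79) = 0.04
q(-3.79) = -0.58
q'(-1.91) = 0.25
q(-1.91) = -0.37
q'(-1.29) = 0.46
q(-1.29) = -0.15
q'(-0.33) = 1.25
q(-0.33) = 0.60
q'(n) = (5.75*exp(n) - 2.11)*(0.42*exp(2*n) - 0.1*exp(n))/(-0.21*exp(2*n) + 0.1*exp(n) + 3.42)^2 + 5.75*exp(n)/(-0.21*exp(2*n) + 0.1*exp(n) + 3.42) = (1.2075*exp(2*n) - 0.8862*exp(n) + 19.876)*exp(n)/(0.0441*exp(4*n) - 0.042*exp(3*n) - 1.4264*exp(2*n) + 0.684*exp(n) + 11.6964)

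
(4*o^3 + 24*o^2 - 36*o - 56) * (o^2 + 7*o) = 4*o^5 + 52*o^4 + 132*o^3 - 308*o^2 - 392*o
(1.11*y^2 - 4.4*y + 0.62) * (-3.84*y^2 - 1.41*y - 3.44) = -4.2624*y^4 + 15.3309*y^3 + 0.00479999999999947*y^2 + 14.2618*y - 2.1328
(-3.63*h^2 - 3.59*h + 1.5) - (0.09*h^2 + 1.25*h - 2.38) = -3.72*h^2 - 4.84*h + 3.88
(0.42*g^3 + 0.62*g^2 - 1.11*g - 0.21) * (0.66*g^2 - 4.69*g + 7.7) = 0.2772*g^5 - 1.5606*g^4 - 0.406400000000001*g^3 + 9.8413*g^2 - 7.5621*g - 1.617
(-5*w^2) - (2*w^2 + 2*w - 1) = -7*w^2 - 2*w + 1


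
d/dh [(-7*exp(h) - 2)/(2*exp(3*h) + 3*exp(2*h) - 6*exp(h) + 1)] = (6*(7*exp(h) + 2)*(exp(2*h) + exp(h) - 1) - 14*exp(3*h) - 21*exp(2*h) + 42*exp(h) - 7)*exp(h)/(2*exp(3*h) + 3*exp(2*h) - 6*exp(h) + 1)^2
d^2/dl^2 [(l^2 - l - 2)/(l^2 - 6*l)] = 2*(5*l^3 - 6*l^2 + 36*l - 72)/(l^3*(l^3 - 18*l^2 + 108*l - 216))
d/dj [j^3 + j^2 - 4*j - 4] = 3*j^2 + 2*j - 4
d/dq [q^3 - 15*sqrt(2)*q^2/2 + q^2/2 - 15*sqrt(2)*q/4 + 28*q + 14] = 3*q^2 - 15*sqrt(2)*q + q - 15*sqrt(2)/4 + 28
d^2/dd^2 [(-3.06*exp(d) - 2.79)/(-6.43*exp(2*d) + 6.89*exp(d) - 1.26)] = (126.515394*exp(4*d) + 596.975346*exp(3*d) - 519.562647*exp(2*d) + 68.596155*exp(d) + 29.079162)*exp(d)/(265.847707*exp(6*d) - 854.599083*exp(5*d) + 1072.020531*exp(4*d) - 662.011181*exp(3*d) + 210.069342*exp(2*d) - 32.815692*exp(d) + 2.000376)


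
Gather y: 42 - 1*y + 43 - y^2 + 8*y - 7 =-y^2 + 7*y + 78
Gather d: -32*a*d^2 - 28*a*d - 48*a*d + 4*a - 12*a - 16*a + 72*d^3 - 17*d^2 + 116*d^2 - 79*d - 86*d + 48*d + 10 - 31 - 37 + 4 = -24*a + 72*d^3 + d^2*(99 - 32*a) + d*(-76*a - 117) - 54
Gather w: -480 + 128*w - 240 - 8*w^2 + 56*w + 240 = -8*w^2 + 184*w - 480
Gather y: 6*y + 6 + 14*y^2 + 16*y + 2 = 14*y^2 + 22*y + 8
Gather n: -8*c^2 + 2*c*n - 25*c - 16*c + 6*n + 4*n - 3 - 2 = -8*c^2 - 41*c + n*(2*c + 10) - 5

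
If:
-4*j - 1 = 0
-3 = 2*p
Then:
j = -1/4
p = -3/2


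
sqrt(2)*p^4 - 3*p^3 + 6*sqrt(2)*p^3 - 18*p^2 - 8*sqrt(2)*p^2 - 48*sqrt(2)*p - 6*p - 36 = (p + 6)*(p - 3*sqrt(2))*(p + sqrt(2))*(sqrt(2)*p + 1)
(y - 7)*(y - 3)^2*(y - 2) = y^4 - 15*y^3 + 77*y^2 - 165*y + 126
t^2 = t^2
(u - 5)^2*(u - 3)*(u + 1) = u^4 - 12*u^3 + 42*u^2 - 20*u - 75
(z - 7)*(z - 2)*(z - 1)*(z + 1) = z^4 - 9*z^3 + 13*z^2 + 9*z - 14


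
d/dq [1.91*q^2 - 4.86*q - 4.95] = 3.82*q - 4.86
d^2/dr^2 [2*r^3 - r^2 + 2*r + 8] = 12*r - 2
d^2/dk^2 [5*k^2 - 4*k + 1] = 10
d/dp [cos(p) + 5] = -sin(p)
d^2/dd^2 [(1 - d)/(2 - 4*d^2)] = 2*(8*d^2*(d - 1) + (1 - 3*d)*(2*d^2 - 1))/(2*d^2 - 1)^3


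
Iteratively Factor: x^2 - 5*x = (x - 5)*(x)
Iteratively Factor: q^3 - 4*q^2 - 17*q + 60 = (q - 5)*(q^2 + q - 12) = (q - 5)*(q - 3)*(q + 4)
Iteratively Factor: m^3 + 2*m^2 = (m + 2)*(m^2) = m*(m + 2)*(m)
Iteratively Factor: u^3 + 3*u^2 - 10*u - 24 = (u - 3)*(u^2 + 6*u + 8) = (u - 3)*(u + 4)*(u + 2)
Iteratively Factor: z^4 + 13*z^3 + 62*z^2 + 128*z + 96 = (z + 4)*(z^3 + 9*z^2 + 26*z + 24) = (z + 4)^2*(z^2 + 5*z + 6) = (z + 3)*(z + 4)^2*(z + 2)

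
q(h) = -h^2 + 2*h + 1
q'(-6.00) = 14.00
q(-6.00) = -47.00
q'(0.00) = 2.00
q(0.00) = 1.00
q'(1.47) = -0.94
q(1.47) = 1.78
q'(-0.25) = 2.50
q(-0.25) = 0.44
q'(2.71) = -3.42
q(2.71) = -0.92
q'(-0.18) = 2.36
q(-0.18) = 0.61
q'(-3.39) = 8.78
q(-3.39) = -17.27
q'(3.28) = -4.56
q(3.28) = -3.20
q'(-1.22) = 4.44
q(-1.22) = -2.93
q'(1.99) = -1.98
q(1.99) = 1.02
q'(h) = 2 - 2*h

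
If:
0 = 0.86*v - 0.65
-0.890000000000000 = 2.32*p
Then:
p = -0.38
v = 0.76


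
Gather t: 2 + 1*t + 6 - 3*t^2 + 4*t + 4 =-3*t^2 + 5*t + 12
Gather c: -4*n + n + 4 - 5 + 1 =-3*n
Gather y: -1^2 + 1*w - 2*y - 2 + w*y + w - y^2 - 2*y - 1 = 2*w - y^2 + y*(w - 4) - 4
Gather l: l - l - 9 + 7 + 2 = 0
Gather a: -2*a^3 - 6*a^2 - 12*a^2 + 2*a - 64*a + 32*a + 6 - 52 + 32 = -2*a^3 - 18*a^2 - 30*a - 14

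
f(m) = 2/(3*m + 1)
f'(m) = -6/(3*m + 1)^2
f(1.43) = 0.38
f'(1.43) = -0.21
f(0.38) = 0.93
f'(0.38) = -1.31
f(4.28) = 0.14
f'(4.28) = -0.03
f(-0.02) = 2.13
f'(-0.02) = -6.79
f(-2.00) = -0.40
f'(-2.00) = -0.24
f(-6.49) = -0.11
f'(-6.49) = -0.02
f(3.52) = 0.17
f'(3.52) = -0.04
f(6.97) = 0.09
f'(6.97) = -0.01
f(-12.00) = -0.06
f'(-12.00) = 0.00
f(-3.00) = -0.25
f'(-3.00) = -0.09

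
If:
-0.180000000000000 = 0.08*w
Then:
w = -2.25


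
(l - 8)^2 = l^2 - 16*l + 64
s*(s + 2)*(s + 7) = s^3 + 9*s^2 + 14*s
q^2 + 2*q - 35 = (q - 5)*(q + 7)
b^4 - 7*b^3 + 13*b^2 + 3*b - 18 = (b - 3)^2*(b - 2)*(b + 1)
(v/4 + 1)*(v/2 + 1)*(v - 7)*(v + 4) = v^4/8 + 3*v^3/8 - 19*v^2/4 - 24*v - 28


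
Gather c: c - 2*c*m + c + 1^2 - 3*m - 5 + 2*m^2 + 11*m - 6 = c*(2 - 2*m) + 2*m^2 + 8*m - 10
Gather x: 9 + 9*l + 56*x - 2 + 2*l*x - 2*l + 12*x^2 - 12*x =7*l + 12*x^2 + x*(2*l + 44) + 7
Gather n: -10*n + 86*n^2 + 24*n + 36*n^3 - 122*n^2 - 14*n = 36*n^3 - 36*n^2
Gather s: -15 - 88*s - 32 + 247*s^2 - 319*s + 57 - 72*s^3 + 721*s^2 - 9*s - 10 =-72*s^3 + 968*s^2 - 416*s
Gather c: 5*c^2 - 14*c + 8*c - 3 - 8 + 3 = 5*c^2 - 6*c - 8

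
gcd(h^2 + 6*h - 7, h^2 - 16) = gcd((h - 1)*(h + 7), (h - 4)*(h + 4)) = 1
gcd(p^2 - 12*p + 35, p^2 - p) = 1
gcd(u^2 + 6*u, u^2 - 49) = 1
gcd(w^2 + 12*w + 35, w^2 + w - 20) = w + 5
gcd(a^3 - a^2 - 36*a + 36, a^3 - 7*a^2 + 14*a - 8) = a - 1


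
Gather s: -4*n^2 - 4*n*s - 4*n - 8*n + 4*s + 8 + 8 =-4*n^2 - 12*n + s*(4 - 4*n) + 16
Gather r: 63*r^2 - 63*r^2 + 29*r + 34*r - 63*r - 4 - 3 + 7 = 0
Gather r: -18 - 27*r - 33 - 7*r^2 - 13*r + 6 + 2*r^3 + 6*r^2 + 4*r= 2*r^3 - r^2 - 36*r - 45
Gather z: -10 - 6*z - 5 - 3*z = -9*z - 15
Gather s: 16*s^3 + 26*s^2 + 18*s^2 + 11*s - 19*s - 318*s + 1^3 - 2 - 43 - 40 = 16*s^3 + 44*s^2 - 326*s - 84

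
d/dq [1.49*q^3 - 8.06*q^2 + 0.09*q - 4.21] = 4.47*q^2 - 16.12*q + 0.09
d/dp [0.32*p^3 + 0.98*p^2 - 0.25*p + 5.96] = 0.96*p^2 + 1.96*p - 0.25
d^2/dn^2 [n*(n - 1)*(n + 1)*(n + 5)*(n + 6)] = 20*n^3 + 132*n^2 + 174*n - 22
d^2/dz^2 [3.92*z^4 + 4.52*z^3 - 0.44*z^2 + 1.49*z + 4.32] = 47.04*z^2 + 27.12*z - 0.88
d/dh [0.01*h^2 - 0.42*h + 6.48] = 0.02*h - 0.42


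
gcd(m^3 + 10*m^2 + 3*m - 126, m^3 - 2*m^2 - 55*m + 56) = m + 7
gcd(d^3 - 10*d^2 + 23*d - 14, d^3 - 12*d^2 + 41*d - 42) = d^2 - 9*d + 14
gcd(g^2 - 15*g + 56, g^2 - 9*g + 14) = g - 7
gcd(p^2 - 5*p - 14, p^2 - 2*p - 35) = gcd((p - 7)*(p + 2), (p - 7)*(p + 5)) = p - 7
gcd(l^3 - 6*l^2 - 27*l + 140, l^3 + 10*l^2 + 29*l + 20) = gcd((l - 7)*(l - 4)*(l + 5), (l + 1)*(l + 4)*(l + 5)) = l + 5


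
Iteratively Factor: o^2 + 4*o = (o)*(o + 4)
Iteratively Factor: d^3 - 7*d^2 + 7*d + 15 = (d - 3)*(d^2 - 4*d - 5) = (d - 3)*(d + 1)*(d - 5)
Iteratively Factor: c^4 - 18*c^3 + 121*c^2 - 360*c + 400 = (c - 5)*(c^3 - 13*c^2 + 56*c - 80) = (c - 5)*(c - 4)*(c^2 - 9*c + 20) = (c - 5)*(c - 4)^2*(c - 5)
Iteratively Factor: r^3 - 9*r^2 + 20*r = (r)*(r^2 - 9*r + 20) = r*(r - 4)*(r - 5)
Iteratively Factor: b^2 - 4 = (b + 2)*(b - 2)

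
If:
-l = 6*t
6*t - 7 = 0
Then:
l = -7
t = 7/6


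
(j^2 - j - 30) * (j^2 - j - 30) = j^4 - 2*j^3 - 59*j^2 + 60*j + 900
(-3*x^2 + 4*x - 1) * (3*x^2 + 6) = -9*x^4 + 12*x^3 - 21*x^2 + 24*x - 6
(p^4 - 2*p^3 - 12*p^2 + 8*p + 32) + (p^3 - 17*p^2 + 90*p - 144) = p^4 - p^3 - 29*p^2 + 98*p - 112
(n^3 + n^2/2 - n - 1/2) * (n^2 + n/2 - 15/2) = n^5 + n^4 - 33*n^3/4 - 19*n^2/4 + 29*n/4 + 15/4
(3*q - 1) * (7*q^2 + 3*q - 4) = 21*q^3 + 2*q^2 - 15*q + 4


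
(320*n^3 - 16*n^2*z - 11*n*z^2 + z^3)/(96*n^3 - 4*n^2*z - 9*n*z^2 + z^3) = (-40*n^2 - 3*n*z + z^2)/(-12*n^2 - n*z + z^2)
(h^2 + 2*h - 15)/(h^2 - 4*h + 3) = (h + 5)/(h - 1)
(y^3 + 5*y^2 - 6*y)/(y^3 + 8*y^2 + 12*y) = (y - 1)/(y + 2)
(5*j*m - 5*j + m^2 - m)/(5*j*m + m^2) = (m - 1)/m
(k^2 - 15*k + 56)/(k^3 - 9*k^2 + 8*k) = (k - 7)/(k*(k - 1))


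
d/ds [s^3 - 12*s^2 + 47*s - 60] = 3*s^2 - 24*s + 47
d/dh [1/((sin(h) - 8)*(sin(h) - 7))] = (15 - 2*sin(h))*cos(h)/((sin(h) - 8)^2*(sin(h) - 7)^2)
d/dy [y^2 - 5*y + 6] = 2*y - 5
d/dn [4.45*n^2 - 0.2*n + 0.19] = 8.9*n - 0.2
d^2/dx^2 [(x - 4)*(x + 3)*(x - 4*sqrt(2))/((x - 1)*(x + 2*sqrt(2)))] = 24*(x^3 - 6*x^2 + 12*sqrt(2)*x^2 - 18*sqrt(2)*x + 54*x - 26 + 38*sqrt(2))/(x^6 - 3*x^5 + 6*sqrt(2)*x^5 - 18*sqrt(2)*x^4 + 27*x^4 - 73*x^3 + 34*sqrt(2)*x^3 - 54*sqrt(2)*x^2 + 72*x^2 - 24*x + 48*sqrt(2)*x - 16*sqrt(2))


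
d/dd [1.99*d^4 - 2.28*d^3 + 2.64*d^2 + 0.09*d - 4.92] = 7.96*d^3 - 6.84*d^2 + 5.28*d + 0.09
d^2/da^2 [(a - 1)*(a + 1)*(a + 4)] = 6*a + 8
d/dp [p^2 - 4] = 2*p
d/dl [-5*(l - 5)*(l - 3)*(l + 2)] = -15*l^2 + 60*l + 5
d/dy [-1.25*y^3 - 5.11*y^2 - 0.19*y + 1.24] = -3.75*y^2 - 10.22*y - 0.19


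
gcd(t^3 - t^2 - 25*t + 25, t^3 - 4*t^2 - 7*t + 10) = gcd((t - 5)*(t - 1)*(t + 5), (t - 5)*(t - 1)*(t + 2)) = t^2 - 6*t + 5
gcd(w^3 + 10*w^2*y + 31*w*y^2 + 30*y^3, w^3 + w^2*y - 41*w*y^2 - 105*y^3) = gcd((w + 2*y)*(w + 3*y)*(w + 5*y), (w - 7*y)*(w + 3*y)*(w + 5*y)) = w^2 + 8*w*y + 15*y^2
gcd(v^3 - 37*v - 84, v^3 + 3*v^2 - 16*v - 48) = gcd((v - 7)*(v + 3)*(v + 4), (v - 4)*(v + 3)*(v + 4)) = v^2 + 7*v + 12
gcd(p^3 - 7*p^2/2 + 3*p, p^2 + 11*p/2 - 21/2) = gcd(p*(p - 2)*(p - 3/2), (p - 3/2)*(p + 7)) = p - 3/2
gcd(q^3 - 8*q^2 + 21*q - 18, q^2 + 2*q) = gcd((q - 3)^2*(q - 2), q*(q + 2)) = 1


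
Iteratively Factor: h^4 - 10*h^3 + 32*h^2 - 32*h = (h - 2)*(h^3 - 8*h^2 + 16*h) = (h - 4)*(h - 2)*(h^2 - 4*h) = (h - 4)^2*(h - 2)*(h)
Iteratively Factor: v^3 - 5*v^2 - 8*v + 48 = (v + 3)*(v^2 - 8*v + 16) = (v - 4)*(v + 3)*(v - 4)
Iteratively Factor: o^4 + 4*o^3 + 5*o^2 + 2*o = (o + 1)*(o^3 + 3*o^2 + 2*o) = (o + 1)^2*(o^2 + 2*o) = o*(o + 1)^2*(o + 2)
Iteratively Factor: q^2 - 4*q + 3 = (q - 3)*(q - 1)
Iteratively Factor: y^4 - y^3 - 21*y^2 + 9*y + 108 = (y - 3)*(y^3 + 2*y^2 - 15*y - 36) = (y - 4)*(y - 3)*(y^2 + 6*y + 9) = (y - 4)*(y - 3)*(y + 3)*(y + 3)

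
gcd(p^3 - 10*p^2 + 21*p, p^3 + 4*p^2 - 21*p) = p^2 - 3*p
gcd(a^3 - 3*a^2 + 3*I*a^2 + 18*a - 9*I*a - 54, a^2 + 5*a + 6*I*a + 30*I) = a + 6*I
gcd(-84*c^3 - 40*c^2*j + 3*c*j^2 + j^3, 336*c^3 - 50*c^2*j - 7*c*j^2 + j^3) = 42*c^2 - c*j - j^2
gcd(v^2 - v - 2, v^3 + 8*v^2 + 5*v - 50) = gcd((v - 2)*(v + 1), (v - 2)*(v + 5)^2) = v - 2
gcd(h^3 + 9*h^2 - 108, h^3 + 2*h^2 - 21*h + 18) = h^2 + 3*h - 18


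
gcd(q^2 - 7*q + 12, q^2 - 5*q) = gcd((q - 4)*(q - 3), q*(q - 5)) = 1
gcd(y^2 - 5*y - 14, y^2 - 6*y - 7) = y - 7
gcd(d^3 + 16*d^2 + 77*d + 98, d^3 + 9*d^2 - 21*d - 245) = d^2 + 14*d + 49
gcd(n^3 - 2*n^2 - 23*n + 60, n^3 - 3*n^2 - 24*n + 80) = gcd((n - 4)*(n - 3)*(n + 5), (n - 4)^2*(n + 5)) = n^2 + n - 20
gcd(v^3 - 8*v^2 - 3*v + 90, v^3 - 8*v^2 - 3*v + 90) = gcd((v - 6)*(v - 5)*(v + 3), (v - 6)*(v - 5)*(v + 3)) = v^3 - 8*v^2 - 3*v + 90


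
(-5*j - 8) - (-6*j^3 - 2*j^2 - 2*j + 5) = 6*j^3 + 2*j^2 - 3*j - 13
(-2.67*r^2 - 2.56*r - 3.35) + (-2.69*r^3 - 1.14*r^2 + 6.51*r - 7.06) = -2.69*r^3 - 3.81*r^2 + 3.95*r - 10.41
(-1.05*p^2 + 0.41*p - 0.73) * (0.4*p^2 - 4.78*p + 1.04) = -0.42*p^4 + 5.183*p^3 - 3.3438*p^2 + 3.9158*p - 0.7592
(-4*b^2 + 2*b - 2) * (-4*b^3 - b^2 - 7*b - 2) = 16*b^5 - 4*b^4 + 34*b^3 - 4*b^2 + 10*b + 4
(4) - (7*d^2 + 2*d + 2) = -7*d^2 - 2*d + 2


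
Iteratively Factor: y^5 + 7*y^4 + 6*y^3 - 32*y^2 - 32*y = (y)*(y^4 + 7*y^3 + 6*y^2 - 32*y - 32) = y*(y - 2)*(y^3 + 9*y^2 + 24*y + 16) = y*(y - 2)*(y + 4)*(y^2 + 5*y + 4) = y*(y - 2)*(y + 4)^2*(y + 1)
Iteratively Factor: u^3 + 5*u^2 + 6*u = (u + 3)*(u^2 + 2*u) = (u + 2)*(u + 3)*(u)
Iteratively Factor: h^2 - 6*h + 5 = (h - 1)*(h - 5)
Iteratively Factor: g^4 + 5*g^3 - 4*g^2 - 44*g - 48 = (g + 2)*(g^3 + 3*g^2 - 10*g - 24) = (g + 2)*(g + 4)*(g^2 - g - 6) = (g - 3)*(g + 2)*(g + 4)*(g + 2)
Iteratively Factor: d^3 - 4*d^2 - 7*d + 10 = (d - 1)*(d^2 - 3*d - 10) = (d - 1)*(d + 2)*(d - 5)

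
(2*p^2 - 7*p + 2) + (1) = 2*p^2 - 7*p + 3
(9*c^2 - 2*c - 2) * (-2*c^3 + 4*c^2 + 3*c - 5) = -18*c^5 + 40*c^4 + 23*c^3 - 59*c^2 + 4*c + 10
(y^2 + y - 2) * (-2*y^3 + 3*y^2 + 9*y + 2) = -2*y^5 + y^4 + 16*y^3 + 5*y^2 - 16*y - 4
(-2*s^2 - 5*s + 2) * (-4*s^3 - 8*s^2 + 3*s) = 8*s^5 + 36*s^4 + 26*s^3 - 31*s^2 + 6*s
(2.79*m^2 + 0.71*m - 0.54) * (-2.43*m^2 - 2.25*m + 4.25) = -6.7797*m^4 - 8.0028*m^3 + 11.5722*m^2 + 4.2325*m - 2.295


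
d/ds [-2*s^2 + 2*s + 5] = 2 - 4*s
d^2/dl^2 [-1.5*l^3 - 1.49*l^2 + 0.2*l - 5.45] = -9.0*l - 2.98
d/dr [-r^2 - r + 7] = -2*r - 1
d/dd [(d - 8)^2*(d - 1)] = (d - 8)*(3*d - 10)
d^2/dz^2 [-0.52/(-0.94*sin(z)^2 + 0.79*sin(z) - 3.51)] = (-1.837888*sin(z)^4 + 1.158456*sin(z)^3 + 9.295052*sin(z)^2 - 3.75882*sin(z) - 2.782312)/(0.94*sin(z)^2 - 0.79*sin(z) + 3.51)^3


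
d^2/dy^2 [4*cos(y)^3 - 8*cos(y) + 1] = 4*(9*sin(y)^2 - 1)*cos(y)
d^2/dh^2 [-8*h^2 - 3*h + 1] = -16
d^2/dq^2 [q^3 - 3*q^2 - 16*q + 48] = 6*q - 6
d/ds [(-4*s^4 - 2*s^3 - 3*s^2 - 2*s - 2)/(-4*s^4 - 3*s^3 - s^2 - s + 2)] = (4*s^6 - 16*s^5 - 19*s^4 - 72*s^3 - 29*s^2 - 16*s - 6)/(16*s^8 + 24*s^7 + 17*s^6 + 14*s^5 - 9*s^4 - 10*s^3 - 3*s^2 - 4*s + 4)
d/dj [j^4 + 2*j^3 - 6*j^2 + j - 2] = 4*j^3 + 6*j^2 - 12*j + 1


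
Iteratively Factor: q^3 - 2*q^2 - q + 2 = (q - 1)*(q^2 - q - 2) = (q - 2)*(q - 1)*(q + 1)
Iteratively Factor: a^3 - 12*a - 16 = (a + 2)*(a^2 - 2*a - 8) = (a + 2)^2*(a - 4)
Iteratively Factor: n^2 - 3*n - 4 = (n + 1)*(n - 4)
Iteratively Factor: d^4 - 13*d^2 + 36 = (d + 2)*(d^3 - 2*d^2 - 9*d + 18) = (d + 2)*(d + 3)*(d^2 - 5*d + 6) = (d - 3)*(d + 2)*(d + 3)*(d - 2)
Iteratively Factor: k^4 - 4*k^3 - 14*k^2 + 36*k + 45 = (k + 1)*(k^3 - 5*k^2 - 9*k + 45) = (k - 3)*(k + 1)*(k^2 - 2*k - 15) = (k - 3)*(k + 1)*(k + 3)*(k - 5)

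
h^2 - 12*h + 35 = (h - 7)*(h - 5)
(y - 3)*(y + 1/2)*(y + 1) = y^3 - 3*y^2/2 - 4*y - 3/2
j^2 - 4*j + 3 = (j - 3)*(j - 1)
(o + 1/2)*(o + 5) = o^2 + 11*o/2 + 5/2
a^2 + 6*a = a*(a + 6)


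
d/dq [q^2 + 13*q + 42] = 2*q + 13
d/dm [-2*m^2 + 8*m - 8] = 8 - 4*m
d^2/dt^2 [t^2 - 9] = 2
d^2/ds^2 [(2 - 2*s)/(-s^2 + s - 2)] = 4*((2 - 3*s)*(s^2 - s + 2) + (s - 1)*(2*s - 1)^2)/(s^2 - s + 2)^3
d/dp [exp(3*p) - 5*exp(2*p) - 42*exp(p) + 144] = (3*exp(2*p) - 10*exp(p) - 42)*exp(p)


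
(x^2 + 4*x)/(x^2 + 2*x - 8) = x/(x - 2)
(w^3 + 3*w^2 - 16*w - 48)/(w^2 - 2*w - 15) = (w^2 - 16)/(w - 5)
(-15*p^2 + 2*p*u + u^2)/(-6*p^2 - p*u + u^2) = (5*p + u)/(2*p + u)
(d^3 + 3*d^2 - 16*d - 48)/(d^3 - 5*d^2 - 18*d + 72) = (d^2 - d - 12)/(d^2 - 9*d + 18)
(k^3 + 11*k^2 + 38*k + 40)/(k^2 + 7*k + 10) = k + 4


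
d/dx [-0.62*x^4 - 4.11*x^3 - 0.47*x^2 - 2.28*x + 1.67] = -2.48*x^3 - 12.33*x^2 - 0.94*x - 2.28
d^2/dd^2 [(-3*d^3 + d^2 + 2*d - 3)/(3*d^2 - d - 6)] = 6*(-12*d^3 - 27*d^2 - 63*d - 11)/(27*d^6 - 27*d^5 - 153*d^4 + 107*d^3 + 306*d^2 - 108*d - 216)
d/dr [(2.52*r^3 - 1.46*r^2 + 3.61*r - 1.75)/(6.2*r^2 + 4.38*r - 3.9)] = (15.624*r^4 + 22.0752*r^3 - 58.2608*r^2 + 33.088*r - 6.414)/(38.44*r^4 + 54.312*r^3 - 29.1756*r^2 - 34.164*r + 15.21)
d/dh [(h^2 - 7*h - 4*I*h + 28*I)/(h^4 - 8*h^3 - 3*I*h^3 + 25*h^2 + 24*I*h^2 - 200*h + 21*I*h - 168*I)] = (-2*h^5 + h^4*(29 + 15*I) + h^3*(-88 - 218*I) + h^2*(-373 + 961*I) + h*(1344 - 1736*I) - 84 + 6776*I)/(h^8 + h^7*(-16 - 6*I) + h^6*(105 + 96*I) + h^5*(-656 - 492*I) + h^4*(3375 + 1728*I) + h^3*(-12016 - 5862*I) + h^2*(47623 - 16800*I) + h*(7056 + 67200*I) - 28224)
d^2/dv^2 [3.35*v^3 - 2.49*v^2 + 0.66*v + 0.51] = 20.1*v - 4.98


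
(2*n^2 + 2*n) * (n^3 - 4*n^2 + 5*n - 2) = 2*n^5 - 6*n^4 + 2*n^3 + 6*n^2 - 4*n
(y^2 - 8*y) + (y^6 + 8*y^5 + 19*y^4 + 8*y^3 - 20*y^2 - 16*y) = y^6 + 8*y^5 + 19*y^4 + 8*y^3 - 19*y^2 - 24*y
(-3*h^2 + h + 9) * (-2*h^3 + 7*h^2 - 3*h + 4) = 6*h^5 - 23*h^4 - 2*h^3 + 48*h^2 - 23*h + 36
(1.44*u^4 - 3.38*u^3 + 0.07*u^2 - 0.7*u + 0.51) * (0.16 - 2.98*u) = -4.2912*u^5 + 10.3028*u^4 - 0.7494*u^3 + 2.0972*u^2 - 1.6318*u + 0.0816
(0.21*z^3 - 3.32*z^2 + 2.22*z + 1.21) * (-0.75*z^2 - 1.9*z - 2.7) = -0.1575*z^5 + 2.091*z^4 + 4.076*z^3 + 3.8385*z^2 - 8.293*z - 3.267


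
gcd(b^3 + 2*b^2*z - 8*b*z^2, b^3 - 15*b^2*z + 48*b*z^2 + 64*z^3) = 1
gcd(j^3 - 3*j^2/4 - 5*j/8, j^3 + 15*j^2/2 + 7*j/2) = j^2 + j/2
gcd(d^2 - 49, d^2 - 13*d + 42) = d - 7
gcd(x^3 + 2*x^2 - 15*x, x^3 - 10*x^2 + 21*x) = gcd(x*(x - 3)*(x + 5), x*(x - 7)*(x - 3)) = x^2 - 3*x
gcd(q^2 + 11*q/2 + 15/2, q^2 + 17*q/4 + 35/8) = q + 5/2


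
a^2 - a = a*(a - 1)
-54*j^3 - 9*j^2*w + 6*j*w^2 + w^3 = (-3*j + w)*(3*j + w)*(6*j + w)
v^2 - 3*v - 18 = (v - 6)*(v + 3)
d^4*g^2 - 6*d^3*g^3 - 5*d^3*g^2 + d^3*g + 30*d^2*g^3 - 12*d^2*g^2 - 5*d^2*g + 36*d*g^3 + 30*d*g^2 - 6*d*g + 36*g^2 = (d - 6)*(d - 6*g)*(d*g + 1)*(d*g + g)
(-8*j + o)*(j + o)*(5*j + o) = -40*j^3 - 43*j^2*o - 2*j*o^2 + o^3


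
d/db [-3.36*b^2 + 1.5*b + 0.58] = 1.5 - 6.72*b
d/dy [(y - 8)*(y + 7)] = 2*y - 1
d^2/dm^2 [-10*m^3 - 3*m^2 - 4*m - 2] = -60*m - 6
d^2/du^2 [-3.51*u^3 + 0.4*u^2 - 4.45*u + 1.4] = 0.8 - 21.06*u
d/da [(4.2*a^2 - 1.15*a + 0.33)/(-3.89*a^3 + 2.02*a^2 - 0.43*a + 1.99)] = (16.338*a^4 - 8.947*a^3 + 4.3681*a^2 + 15.3828*a - 2.1466)/(15.1321*a^6 - 15.7156*a^5 + 7.4258*a^4 - 17.2194*a^3 + 8.2245*a^2 - 1.7114*a + 3.9601)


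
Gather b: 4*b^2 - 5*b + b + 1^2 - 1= 4*b^2 - 4*b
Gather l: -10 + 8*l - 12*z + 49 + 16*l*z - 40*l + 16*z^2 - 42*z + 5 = l*(16*z - 32) + 16*z^2 - 54*z + 44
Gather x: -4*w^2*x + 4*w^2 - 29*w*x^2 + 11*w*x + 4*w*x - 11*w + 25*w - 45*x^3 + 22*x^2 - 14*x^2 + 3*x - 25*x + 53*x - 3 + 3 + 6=4*w^2 + 14*w - 45*x^3 + x^2*(8 - 29*w) + x*(-4*w^2 + 15*w + 31) + 6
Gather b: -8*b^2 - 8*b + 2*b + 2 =-8*b^2 - 6*b + 2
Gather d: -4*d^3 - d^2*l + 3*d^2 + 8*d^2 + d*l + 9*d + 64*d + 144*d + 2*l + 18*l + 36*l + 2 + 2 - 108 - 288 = -4*d^3 + d^2*(11 - l) + d*(l + 217) + 56*l - 392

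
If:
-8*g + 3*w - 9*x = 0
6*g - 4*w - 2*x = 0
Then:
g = -3*x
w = -5*x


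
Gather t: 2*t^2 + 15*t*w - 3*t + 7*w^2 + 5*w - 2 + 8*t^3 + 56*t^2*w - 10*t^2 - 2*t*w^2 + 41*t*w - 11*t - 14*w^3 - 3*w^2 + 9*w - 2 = 8*t^3 + t^2*(56*w - 8) + t*(-2*w^2 + 56*w - 14) - 14*w^3 + 4*w^2 + 14*w - 4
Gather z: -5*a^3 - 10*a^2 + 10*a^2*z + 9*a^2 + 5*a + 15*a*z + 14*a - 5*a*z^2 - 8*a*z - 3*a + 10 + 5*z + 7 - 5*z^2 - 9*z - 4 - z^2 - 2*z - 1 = -5*a^3 - a^2 + 16*a + z^2*(-5*a - 6) + z*(10*a^2 + 7*a - 6) + 12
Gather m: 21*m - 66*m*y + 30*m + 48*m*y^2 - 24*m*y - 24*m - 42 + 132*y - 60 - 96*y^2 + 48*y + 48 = m*(48*y^2 - 90*y + 27) - 96*y^2 + 180*y - 54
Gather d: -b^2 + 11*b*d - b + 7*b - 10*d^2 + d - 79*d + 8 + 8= -b^2 + 6*b - 10*d^2 + d*(11*b - 78) + 16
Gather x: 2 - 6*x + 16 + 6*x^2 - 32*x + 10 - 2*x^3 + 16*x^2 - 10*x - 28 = -2*x^3 + 22*x^2 - 48*x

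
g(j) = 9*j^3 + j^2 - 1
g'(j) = 27*j^2 + 2*j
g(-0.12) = -1.00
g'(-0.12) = 0.15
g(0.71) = 2.73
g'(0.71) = 15.03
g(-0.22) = -1.05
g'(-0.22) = 0.87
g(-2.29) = -103.84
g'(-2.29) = 137.01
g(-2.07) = -76.54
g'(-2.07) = 111.55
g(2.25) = 106.58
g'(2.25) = 141.19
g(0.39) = -0.31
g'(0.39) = 4.89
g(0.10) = -0.98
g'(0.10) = 0.47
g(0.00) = -1.00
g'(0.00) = 0.00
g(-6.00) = -1909.00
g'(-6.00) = 960.00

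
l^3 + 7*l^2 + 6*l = l*(l + 1)*(l + 6)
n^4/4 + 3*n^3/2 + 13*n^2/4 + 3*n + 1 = (n/2 + 1/2)*(n/2 + 1)*(n + 1)*(n + 2)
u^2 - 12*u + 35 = (u - 7)*(u - 5)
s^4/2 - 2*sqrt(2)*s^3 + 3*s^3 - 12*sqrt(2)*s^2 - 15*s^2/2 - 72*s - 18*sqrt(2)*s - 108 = (s/2 + sqrt(2))*(s + 3)^2*(s - 6*sqrt(2))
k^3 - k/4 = k*(k - 1/2)*(k + 1/2)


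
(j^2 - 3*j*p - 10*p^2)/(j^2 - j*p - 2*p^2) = (-j^2 + 3*j*p + 10*p^2)/(-j^2 + j*p + 2*p^2)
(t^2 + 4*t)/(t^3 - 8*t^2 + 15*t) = (t + 4)/(t^2 - 8*t + 15)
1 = 1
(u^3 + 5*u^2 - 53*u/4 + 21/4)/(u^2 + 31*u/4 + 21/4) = (4*u^2 - 8*u + 3)/(4*u + 3)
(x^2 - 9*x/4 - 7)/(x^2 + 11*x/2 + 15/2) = (4*x^2 - 9*x - 28)/(2*(2*x^2 + 11*x + 15))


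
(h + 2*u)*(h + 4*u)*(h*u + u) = h^3*u + 6*h^2*u^2 + h^2*u + 8*h*u^3 + 6*h*u^2 + 8*u^3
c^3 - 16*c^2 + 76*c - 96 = (c - 8)*(c - 6)*(c - 2)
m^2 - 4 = (m - 2)*(m + 2)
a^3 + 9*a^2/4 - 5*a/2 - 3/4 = (a - 1)*(a + 1/4)*(a + 3)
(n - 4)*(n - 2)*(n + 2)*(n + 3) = n^4 - n^3 - 16*n^2 + 4*n + 48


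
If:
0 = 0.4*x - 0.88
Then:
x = 2.20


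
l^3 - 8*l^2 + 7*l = l*(l - 7)*(l - 1)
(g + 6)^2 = g^2 + 12*g + 36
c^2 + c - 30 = (c - 5)*(c + 6)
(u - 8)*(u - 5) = u^2 - 13*u + 40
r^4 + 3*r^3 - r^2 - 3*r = r*(r - 1)*(r + 1)*(r + 3)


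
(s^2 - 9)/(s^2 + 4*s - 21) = (s + 3)/(s + 7)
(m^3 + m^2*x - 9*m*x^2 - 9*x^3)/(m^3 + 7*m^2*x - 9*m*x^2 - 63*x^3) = (m + x)/(m + 7*x)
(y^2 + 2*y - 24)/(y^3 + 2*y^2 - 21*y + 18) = (y - 4)/(y^2 - 4*y + 3)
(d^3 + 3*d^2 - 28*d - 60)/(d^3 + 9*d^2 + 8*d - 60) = (d^2 - 3*d - 10)/(d^2 + 3*d - 10)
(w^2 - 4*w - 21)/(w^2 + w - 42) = (w^2 - 4*w - 21)/(w^2 + w - 42)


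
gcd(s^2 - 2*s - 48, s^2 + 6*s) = s + 6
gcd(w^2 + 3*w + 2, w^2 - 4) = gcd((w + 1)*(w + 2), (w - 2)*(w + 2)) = w + 2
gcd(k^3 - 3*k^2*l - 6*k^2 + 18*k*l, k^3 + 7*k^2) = k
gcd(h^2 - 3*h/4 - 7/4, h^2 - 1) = h + 1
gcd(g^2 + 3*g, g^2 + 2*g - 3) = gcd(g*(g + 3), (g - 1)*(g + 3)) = g + 3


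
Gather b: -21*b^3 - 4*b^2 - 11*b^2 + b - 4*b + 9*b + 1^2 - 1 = -21*b^3 - 15*b^2 + 6*b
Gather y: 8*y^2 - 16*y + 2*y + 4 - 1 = 8*y^2 - 14*y + 3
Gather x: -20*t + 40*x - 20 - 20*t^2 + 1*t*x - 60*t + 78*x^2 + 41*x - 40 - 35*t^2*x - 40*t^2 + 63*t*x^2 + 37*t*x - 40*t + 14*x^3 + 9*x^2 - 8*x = -60*t^2 - 120*t + 14*x^3 + x^2*(63*t + 87) + x*(-35*t^2 + 38*t + 73) - 60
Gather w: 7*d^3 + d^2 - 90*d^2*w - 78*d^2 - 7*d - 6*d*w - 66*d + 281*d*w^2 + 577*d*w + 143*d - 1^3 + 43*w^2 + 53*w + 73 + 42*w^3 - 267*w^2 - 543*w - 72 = 7*d^3 - 77*d^2 + 70*d + 42*w^3 + w^2*(281*d - 224) + w*(-90*d^2 + 571*d - 490)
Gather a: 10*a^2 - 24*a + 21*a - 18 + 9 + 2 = 10*a^2 - 3*a - 7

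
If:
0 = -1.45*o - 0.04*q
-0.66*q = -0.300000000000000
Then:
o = -0.01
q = 0.45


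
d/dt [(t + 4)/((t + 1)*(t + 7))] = (-t^2 - 8*t - 25)/(t^4 + 16*t^3 + 78*t^2 + 112*t + 49)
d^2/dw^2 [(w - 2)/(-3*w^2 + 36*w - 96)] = 2*(-4*(w - 6)^2*(w - 2) + (3*w - 14)*(w^2 - 12*w + 32))/(3*(w^2 - 12*w + 32)^3)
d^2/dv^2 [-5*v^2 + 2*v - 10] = -10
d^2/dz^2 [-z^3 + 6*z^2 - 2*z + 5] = 12 - 6*z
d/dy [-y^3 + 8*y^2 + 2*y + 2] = -3*y^2 + 16*y + 2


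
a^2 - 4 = (a - 2)*(a + 2)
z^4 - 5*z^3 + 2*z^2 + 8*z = z*(z - 4)*(z - 2)*(z + 1)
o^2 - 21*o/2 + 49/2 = (o - 7)*(o - 7/2)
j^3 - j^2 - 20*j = j*(j - 5)*(j + 4)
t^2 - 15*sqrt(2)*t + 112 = (t - 8*sqrt(2))*(t - 7*sqrt(2))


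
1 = 1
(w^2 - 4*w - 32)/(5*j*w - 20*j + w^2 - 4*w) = (w^2 - 4*w - 32)/(5*j*w - 20*j + w^2 - 4*w)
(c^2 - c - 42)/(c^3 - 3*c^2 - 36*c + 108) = (c - 7)/(c^2 - 9*c + 18)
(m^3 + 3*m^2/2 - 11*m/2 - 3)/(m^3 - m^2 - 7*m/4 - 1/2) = 2*(m + 3)/(2*m + 1)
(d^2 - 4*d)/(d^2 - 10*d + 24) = d/(d - 6)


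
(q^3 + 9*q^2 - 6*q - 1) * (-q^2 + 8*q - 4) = -q^5 - q^4 + 74*q^3 - 83*q^2 + 16*q + 4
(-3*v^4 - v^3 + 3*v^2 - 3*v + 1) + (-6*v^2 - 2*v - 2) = -3*v^4 - v^3 - 3*v^2 - 5*v - 1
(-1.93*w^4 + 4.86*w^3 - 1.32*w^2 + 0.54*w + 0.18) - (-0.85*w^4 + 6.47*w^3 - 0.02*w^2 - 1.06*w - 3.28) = -1.08*w^4 - 1.61*w^3 - 1.3*w^2 + 1.6*w + 3.46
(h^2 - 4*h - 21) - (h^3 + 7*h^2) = -h^3 - 6*h^2 - 4*h - 21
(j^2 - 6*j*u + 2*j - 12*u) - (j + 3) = j^2 - 6*j*u + j - 12*u - 3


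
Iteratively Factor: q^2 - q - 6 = (q + 2)*(q - 3)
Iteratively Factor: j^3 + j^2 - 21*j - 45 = (j - 5)*(j^2 + 6*j + 9) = (j - 5)*(j + 3)*(j + 3)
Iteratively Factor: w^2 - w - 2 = (w + 1)*(w - 2)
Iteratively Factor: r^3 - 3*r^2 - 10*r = (r - 5)*(r^2 + 2*r) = (r - 5)*(r + 2)*(r)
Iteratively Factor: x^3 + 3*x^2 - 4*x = (x + 4)*(x^2 - x) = x*(x + 4)*(x - 1)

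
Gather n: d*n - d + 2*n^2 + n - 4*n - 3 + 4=-d + 2*n^2 + n*(d - 3) + 1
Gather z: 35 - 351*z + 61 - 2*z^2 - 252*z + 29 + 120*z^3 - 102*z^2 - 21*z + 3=120*z^3 - 104*z^2 - 624*z + 128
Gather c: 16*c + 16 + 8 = 16*c + 24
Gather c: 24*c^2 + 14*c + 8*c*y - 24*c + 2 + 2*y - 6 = 24*c^2 + c*(8*y - 10) + 2*y - 4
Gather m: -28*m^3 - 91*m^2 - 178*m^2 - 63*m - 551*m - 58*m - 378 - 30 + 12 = -28*m^3 - 269*m^2 - 672*m - 396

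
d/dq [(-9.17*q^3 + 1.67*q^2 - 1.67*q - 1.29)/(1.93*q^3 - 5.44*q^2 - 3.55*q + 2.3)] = (46.6617*q^4 + 71.5532*q^3 - 70.8172*q^2 - 6.3532*q - 8.4205)/(3.7249*q^6 - 20.9984*q^5 + 15.8906*q^4 + 47.502*q^3 - 12.4215*q^2 - 16.33*q + 5.29)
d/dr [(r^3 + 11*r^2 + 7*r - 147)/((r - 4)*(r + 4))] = (r^4 - 55*r^2 - 58*r - 112)/(r^4 - 32*r^2 + 256)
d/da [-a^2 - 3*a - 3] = -2*a - 3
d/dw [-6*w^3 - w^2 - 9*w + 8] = -18*w^2 - 2*w - 9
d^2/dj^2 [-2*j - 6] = 0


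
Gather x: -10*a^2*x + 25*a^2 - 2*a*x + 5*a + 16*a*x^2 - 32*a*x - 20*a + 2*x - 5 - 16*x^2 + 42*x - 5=25*a^2 - 15*a + x^2*(16*a - 16) + x*(-10*a^2 - 34*a + 44) - 10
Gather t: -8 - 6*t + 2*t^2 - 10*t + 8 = 2*t^2 - 16*t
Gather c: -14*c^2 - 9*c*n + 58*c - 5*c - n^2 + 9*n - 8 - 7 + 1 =-14*c^2 + c*(53 - 9*n) - n^2 + 9*n - 14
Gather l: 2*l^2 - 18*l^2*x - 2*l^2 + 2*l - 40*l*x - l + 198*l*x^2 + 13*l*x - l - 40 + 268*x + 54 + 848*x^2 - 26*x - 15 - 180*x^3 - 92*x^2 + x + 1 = -18*l^2*x + l*(198*x^2 - 27*x) - 180*x^3 + 756*x^2 + 243*x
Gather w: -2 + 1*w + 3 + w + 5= 2*w + 6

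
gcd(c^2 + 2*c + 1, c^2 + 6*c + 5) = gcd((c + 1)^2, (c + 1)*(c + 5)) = c + 1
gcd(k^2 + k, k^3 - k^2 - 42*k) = k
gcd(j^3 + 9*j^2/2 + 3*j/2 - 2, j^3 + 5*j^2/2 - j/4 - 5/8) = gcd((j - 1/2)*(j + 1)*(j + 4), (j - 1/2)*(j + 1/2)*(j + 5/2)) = j - 1/2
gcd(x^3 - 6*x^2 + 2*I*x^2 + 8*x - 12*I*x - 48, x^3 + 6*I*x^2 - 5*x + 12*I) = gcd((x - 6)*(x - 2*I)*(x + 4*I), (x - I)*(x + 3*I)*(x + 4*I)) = x + 4*I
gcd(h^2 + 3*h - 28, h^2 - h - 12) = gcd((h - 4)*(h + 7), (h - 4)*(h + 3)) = h - 4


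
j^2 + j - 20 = (j - 4)*(j + 5)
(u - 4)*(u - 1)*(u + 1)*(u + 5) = u^4 + u^3 - 21*u^2 - u + 20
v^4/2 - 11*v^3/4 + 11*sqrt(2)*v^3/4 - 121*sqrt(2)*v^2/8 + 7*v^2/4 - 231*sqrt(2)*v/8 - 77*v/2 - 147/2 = (v/2 + sqrt(2))*(v - 7)*(v + 3/2)*(v + 7*sqrt(2)/2)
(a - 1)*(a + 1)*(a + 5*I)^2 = a^4 + 10*I*a^3 - 26*a^2 - 10*I*a + 25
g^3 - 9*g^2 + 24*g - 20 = (g - 5)*(g - 2)^2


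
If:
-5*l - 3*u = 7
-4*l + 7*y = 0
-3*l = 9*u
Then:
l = -7/4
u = 7/12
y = -1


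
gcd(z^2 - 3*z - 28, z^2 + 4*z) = z + 4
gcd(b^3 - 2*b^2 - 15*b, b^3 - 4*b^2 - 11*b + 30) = b^2 - 2*b - 15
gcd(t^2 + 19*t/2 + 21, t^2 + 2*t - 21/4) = t + 7/2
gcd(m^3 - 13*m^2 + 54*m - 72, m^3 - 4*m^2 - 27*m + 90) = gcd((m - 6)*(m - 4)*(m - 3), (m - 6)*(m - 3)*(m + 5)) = m^2 - 9*m + 18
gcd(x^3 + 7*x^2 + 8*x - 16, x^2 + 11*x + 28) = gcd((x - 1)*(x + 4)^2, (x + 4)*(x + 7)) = x + 4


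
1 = 1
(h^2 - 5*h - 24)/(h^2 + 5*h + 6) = (h - 8)/(h + 2)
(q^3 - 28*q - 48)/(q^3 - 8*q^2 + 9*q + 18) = (q^2 + 6*q + 8)/(q^2 - 2*q - 3)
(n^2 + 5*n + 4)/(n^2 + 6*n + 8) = (n + 1)/(n + 2)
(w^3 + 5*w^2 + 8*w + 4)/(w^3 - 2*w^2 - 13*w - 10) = (w + 2)/(w - 5)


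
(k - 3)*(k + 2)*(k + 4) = k^3 + 3*k^2 - 10*k - 24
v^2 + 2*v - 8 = (v - 2)*(v + 4)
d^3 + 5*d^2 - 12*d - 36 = (d - 3)*(d + 2)*(d + 6)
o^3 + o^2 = o^2*(o + 1)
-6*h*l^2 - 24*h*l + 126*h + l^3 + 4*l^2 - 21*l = (-6*h + l)*(l - 3)*(l + 7)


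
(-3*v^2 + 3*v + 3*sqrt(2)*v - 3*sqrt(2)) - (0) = -3*v^2 + 3*v + 3*sqrt(2)*v - 3*sqrt(2)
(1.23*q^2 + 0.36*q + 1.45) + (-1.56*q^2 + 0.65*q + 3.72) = -0.33*q^2 + 1.01*q + 5.17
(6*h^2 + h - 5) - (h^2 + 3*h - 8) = 5*h^2 - 2*h + 3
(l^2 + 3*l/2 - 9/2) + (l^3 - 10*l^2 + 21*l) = l^3 - 9*l^2 + 45*l/2 - 9/2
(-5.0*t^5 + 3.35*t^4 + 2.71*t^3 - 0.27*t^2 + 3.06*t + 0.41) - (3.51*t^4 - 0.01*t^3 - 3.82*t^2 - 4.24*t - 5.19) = -5.0*t^5 - 0.16*t^4 + 2.72*t^3 + 3.55*t^2 + 7.3*t + 5.6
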